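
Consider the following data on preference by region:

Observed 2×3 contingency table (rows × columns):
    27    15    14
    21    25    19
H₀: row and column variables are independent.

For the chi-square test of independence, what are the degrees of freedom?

df = (r−1)(c−1) = (2−1)·(3−1) = 2

degrees of freedom = 2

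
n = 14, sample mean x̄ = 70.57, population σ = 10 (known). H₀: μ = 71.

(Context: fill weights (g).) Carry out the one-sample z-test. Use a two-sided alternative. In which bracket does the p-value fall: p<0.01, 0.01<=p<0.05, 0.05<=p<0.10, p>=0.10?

p-value bracket: p>=0.10

SE = σ/√n = 10/√14 = 2.6726
z = (x̄−μ₀)/SE = (70.57−71)/2.6726 = -0.1609
p-value (two-sided) = 0.87218
→ bracket: p>=0.10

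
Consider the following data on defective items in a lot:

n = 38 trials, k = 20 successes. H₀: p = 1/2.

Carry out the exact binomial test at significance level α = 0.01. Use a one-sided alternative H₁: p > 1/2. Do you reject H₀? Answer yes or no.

reject H₀: no

Exact binomial: n=38, k=20, p₀=1/2=0.5000
P(X≥20) from Σ C(n,i)·p₀^i·(1−p₀)^(n−i)
p-value (one-sided, H₁ greater) = 0.43571
At α=0.01: p ≥ α → fail to reject H₀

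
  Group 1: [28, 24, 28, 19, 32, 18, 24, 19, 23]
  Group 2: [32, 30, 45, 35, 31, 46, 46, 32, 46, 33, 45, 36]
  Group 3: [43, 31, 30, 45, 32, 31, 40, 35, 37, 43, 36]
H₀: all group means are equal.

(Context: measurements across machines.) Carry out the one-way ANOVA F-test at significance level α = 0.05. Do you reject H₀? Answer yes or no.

reject H₀: yes

Group means [23.89, 38.08, 36.64], grand mean 33.594
SSB = Σnᵢ(x̄ᵢ−x̄)² = 1191.368; SSW = ΣΣ(x−x̄ᵢ)² = 990.351
MSB = 1191.368/2 = 595.6839; MSW = 990.351/29 = 34.1500
F = MSB/MSW = 17.4431
df = (2, 29)
p-value (upper-tail) = 0.00001
At α=0.05: p < α → reject H₀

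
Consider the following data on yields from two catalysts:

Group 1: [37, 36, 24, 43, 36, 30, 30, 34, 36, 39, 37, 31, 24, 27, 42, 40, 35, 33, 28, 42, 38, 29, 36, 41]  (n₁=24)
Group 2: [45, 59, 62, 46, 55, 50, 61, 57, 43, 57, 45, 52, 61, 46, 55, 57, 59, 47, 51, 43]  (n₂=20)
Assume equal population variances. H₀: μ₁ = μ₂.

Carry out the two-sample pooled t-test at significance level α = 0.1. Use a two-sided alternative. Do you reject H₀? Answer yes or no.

x̄₁=34.500, s₁=5.579, n₁=24
x̄₂=52.550, s₂=6.525, n₂=20
s_p² = [23·5.579² + 19·6.525²]/42 = 36.3083
SE = √(s_p²·(1/24+1/20)) = 1.8244
t = (34.500−52.550)/1.8244 = -9.8939
df = 42
p-value (two-sided) = 0.00000
At α=0.1: p < α → reject H₀

reject H₀: yes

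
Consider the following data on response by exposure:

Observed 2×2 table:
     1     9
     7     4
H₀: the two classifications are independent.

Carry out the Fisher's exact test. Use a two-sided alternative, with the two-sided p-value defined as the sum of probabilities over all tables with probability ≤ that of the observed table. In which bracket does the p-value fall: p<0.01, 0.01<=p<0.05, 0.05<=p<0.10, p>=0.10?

p-value bracket: 0.01<=p<0.05

Margins: r₁=10, r₂=11, c₁=8, c₂=13, n=21
p_obs = C(10,1)·C(11,7)/C(21,8); sum pmf over tables with pmf ≤ p_obs
p-value (two-sided) = 0.02374
→ bracket: 0.01<=p<0.05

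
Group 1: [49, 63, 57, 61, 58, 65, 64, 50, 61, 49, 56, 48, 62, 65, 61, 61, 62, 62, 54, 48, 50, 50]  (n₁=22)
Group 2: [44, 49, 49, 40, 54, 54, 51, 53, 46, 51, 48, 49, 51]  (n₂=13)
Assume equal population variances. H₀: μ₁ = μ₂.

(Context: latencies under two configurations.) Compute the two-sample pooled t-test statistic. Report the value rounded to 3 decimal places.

test statistic = 4.135

x̄₁=57.091, s₁=6.171, n₁=22
x̄₂=49.154, s₂=4.018, n₂=13
s_p² = [21·6.171² + 12·4.018²]/33 = 30.1064
SE = √(s_p²·(1/22+1/13)) = 1.9195
t = (57.091−49.154)/1.9195 = 4.1350
df = 33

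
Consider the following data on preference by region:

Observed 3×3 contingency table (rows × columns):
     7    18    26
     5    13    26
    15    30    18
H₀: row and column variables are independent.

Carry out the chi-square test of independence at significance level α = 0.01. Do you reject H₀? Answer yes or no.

Row totals [51, 44, 63], col totals [27, 61, 70], n=158
χ² = (7−8.72)²/8.72 + (18−19.69)²/19.69 + (26−22.59)²/22.59 + (5−7.52)²/7.52 + (13−16.99)²/16.99 + (26−19.49)²/19.49 + (15−10.77)²/10.77 + (30−24.32)²/24.32 + (18−27.91)²/27.91 = 11.4571
df = 4
p-value (upper-tail) = 0.02188
At α=0.01: p ≥ α → fail to reject H₀

reject H₀: no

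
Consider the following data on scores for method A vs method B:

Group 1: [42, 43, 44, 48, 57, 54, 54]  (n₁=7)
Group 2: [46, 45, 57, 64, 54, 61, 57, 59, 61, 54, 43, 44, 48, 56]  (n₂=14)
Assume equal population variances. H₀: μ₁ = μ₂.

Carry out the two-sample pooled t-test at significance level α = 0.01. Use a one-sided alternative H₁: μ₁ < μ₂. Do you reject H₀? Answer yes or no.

x̄₁=48.857, s₁=6.122, n₁=7
x̄₂=53.500, s₂=7.036, n₂=14
s_p² = [6·6.122² + 13·7.036²]/19 = 45.7030
SE = √(s_p²·(1/7+1/14)) = 3.1295
t = (48.857−53.500)/3.1295 = -1.4836
df = 19
p-value (one-sided, H₁ less) = 0.07716
At α=0.01: p ≥ α → fail to reject H₀

reject H₀: no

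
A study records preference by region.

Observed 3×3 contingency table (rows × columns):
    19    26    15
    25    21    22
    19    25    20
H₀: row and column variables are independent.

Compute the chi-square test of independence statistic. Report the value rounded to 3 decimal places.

test statistic = 2.578

Row totals [60, 68, 64], col totals [63, 72, 57], n=192
χ² = (19−19.69)²/19.69 + (26−22.50)²/22.50 + (15−17.81)²/17.81 + (25−22.31)²/22.31 + (21−25.50)²/25.50 + (22−20.19)²/20.19 + (19−21.00)²/21.00 + (25−24.00)²/24.00 + (20−19.00)²/19.00 = 2.5779
df = 4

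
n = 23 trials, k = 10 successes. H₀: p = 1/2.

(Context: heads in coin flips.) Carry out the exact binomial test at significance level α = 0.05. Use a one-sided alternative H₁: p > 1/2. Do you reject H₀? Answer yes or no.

Exact binomial: n=23, k=10, p₀=1/2=0.5000
P(X≥10) from Σ C(n,i)·p₀^i·(1−p₀)^(n−i)
p-value (one-sided, H₁ greater) = 0.79756
At α=0.05: p ≥ α → fail to reject H₀

reject H₀: no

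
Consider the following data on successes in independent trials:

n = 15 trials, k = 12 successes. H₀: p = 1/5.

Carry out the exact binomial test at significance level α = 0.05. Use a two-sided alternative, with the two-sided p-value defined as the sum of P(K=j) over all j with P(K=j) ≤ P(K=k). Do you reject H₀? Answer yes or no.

Exact binomial: n=15, k=12, p₀=1/5=0.2000
P(X=j) = C(n,j)·p₀^j·(1−p₀)^(n−j); p = Σ P(X=j) over j with P(X=j) ≤ P(X=12)
p-value (two-sided) = 0.00000
At α=0.05: p < α → reject H₀

reject H₀: yes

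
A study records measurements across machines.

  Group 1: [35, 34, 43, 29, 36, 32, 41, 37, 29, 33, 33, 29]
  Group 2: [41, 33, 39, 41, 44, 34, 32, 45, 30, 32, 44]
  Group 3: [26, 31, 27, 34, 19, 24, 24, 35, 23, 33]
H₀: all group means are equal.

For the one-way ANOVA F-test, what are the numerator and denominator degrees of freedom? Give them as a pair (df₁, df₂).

k = 3 groups, N = 33 total
df = (k−1, N−k) = (3−1, 33−3) = (2, 30)

degrees of freedom = [2, 30]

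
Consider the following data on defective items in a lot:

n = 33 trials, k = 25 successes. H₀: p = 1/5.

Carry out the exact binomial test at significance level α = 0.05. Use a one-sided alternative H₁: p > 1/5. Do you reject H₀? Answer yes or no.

Exact binomial: n=33, k=25, p₀=1/5=0.2000
P(X≥25) from Σ C(n,i)·p₀^i·(1−p₀)^(n−i)
p-value (one-sided, H₁ greater) = 0.00000
At α=0.05: p < α → reject H₀

reject H₀: yes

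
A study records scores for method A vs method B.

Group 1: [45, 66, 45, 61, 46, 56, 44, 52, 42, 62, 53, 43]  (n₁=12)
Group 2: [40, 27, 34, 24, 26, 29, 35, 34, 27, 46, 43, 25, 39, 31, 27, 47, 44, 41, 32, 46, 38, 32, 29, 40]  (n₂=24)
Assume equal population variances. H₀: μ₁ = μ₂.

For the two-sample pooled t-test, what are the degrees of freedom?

degrees of freedom = 34

df = n₁ + n₂ − 2 = 12 + 24 − 2 = 34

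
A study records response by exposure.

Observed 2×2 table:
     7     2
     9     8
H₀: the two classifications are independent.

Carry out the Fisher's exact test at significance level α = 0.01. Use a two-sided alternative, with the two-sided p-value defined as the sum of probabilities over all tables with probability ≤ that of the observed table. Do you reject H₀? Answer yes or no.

Margins: r₁=9, r₂=17, c₁=16, c₂=10, n=26
p_obs = C(9,7)·C(17,9)/C(26,16); sum pmf over tables with pmf ≤ p_obs
p-value (two-sided) = 0.39888
At α=0.01: p ≥ α → fail to reject H₀

reject H₀: no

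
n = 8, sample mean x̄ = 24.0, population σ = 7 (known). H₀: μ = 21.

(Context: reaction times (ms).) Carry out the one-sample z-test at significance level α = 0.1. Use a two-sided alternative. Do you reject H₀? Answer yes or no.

reject H₀: no

SE = σ/√n = 7/√8 = 2.4749
z = (x̄−μ₀)/SE = (24.0−21)/2.4749 = 1.2122
p-value (two-sided) = 0.22544
At α=0.1: p ≥ α → fail to reject H₀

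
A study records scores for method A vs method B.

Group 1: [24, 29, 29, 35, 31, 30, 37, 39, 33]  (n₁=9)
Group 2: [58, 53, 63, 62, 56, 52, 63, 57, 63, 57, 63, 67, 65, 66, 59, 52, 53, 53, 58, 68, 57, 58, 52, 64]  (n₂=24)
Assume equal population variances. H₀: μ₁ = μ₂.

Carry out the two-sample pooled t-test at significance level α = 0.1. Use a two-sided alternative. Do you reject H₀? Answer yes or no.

x̄₁=31.889, s₁=4.622, n₁=9
x̄₂=59.125, s₂=5.136, n₂=24
s_p² = [8·4.622² + 23·5.136²]/31 = 25.0811
SE = √(s_p²·(1/9+1/24)) = 1.9575
t = (31.889−59.125)/1.9575 = -13.9137
df = 31
p-value (two-sided) = 0.00000
At α=0.1: p < α → reject H₀

reject H₀: yes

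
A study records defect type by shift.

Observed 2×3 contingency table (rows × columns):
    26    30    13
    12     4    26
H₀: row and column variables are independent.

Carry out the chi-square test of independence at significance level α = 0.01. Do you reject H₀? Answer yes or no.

Row totals [69, 42], col totals [38, 34, 39], n=111
χ² = (26−23.62)²/23.62 + (30−21.14)²/21.14 + (13−24.24)²/24.24 + (12−14.38)²/14.38 + (4−12.86)²/12.86 + (26−14.76)²/14.76 = 24.2402
df = 2
p-value (upper-tail) = 0.00001
At α=0.01: p < α → reject H₀

reject H₀: yes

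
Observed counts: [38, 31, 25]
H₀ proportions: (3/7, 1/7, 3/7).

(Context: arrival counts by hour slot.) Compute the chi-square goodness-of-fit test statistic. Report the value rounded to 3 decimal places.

test statistic = 28.922

n = 94; E_i = n·p_i = [40.29, 13.43, 40.29]
χ² = (38−40.29)²/40.29 + (31−13.43)²/13.43 + (25−40.29)²/40.29 = 28.9220
df = 2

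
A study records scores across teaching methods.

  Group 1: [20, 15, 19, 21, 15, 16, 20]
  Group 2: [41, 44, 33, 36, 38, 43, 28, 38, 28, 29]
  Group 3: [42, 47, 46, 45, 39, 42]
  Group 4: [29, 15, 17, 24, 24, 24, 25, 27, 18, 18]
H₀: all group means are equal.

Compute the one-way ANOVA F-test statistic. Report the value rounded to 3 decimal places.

Group means [18.00, 35.80, 43.50, 22.10], grand mean 29.273
SSB = Σnᵢ(x̄ᵢ−x̄)² = 3044.545; SSW = ΣΣ(x−x̄ᵢ)² = 618.000
MSB = 3044.545/3 = 1014.8485; MSW = 618.000/29 = 21.3103
F = MSB/MSW = 47.6223
df = (3, 29)

test statistic = 47.622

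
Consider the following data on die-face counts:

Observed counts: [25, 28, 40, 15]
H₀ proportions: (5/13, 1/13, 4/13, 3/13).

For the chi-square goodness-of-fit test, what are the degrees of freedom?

df = k − 1 = 4 − 1 = 3

degrees of freedom = 3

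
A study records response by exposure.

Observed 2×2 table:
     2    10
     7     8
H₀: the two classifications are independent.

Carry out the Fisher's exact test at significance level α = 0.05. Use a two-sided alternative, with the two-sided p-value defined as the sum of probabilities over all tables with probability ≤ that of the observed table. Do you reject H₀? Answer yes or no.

reject H₀: no

Margins: r₁=12, r₂=15, c₁=9, c₂=18, n=27
p_obs = C(12,2)·C(15,7)/C(27,9); sum pmf over tables with pmf ≤ p_obs
p-value (two-sided) = 0.21724
At α=0.05: p ≥ α → fail to reject H₀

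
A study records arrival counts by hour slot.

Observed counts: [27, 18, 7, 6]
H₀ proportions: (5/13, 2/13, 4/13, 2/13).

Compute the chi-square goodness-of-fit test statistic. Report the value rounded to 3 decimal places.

test statistic = 17.770

n = 58; E_i = n·p_i = [22.31, 8.92, 17.85, 8.92]
χ² = (27−22.31)²/22.31 + (18−8.92)²/8.92 + (7−17.85)²/17.85 + (6−8.92)²/8.92 = 17.7698
df = 3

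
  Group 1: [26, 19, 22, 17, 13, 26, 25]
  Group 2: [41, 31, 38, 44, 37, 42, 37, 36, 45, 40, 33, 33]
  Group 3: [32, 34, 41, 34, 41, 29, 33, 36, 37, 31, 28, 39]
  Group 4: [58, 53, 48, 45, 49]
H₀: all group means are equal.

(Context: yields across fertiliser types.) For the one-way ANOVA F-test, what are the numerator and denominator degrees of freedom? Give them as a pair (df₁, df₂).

degrees of freedom = [3, 32]

k = 4 groups, N = 36 total
df = (k−1, N−k) = (4−1, 36−4) = (3, 32)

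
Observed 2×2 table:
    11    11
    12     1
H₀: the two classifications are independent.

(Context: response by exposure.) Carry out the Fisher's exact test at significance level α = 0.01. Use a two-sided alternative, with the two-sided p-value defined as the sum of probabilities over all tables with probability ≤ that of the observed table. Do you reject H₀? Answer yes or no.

Margins: r₁=22, r₂=13, c₁=23, c₂=12, n=35
p_obs = C(22,11)·C(13,12)/C(35,23); sum pmf over tables with pmf ≤ p_obs
p-value (two-sided) = 0.01317
At α=0.01: p ≥ α → fail to reject H₀

reject H₀: no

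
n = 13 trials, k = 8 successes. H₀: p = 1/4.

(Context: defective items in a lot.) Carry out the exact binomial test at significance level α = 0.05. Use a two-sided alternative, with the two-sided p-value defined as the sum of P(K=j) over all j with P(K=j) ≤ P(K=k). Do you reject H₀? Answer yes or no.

Exact binomial: n=13, k=8, p₀=1/4=0.2500
P(X=j) = C(n,j)·p₀^j·(1−p₀)^(n−j); p = Σ P(X=j) over j with P(X=j) ≤ P(X=8)
p-value (two-sided) = 0.00565
At α=0.05: p < α → reject H₀

reject H₀: yes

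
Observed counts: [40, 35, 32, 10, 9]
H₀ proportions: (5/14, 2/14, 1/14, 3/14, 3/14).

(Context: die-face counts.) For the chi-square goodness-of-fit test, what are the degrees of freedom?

degrees of freedom = 4

df = k − 1 = 5 − 1 = 4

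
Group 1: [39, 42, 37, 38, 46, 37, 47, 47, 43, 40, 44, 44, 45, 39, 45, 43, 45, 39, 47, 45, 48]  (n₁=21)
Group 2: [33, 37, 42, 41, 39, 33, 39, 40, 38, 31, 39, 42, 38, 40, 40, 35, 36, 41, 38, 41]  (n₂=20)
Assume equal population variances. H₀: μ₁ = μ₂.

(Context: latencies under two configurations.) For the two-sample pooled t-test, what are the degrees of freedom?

degrees of freedom = 39

df = n₁ + n₂ − 2 = 21 + 20 − 2 = 39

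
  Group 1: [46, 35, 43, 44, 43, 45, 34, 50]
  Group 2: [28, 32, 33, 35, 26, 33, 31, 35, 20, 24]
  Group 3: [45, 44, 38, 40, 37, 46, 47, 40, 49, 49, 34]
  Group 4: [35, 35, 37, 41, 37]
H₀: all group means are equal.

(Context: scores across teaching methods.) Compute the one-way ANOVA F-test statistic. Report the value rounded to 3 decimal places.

test statistic = 15.200

Group means [42.50, 29.70, 42.64, 37.00], grand mean 37.971
SSB = Σnᵢ(x̄ᵢ−x̄)² = 1092.325; SSW = ΣΣ(x−x̄ᵢ)² = 718.645
MSB = 1092.325/3 = 364.1084; MSW = 718.645/30 = 23.9548
F = MSB/MSW = 15.1998
df = (3, 30)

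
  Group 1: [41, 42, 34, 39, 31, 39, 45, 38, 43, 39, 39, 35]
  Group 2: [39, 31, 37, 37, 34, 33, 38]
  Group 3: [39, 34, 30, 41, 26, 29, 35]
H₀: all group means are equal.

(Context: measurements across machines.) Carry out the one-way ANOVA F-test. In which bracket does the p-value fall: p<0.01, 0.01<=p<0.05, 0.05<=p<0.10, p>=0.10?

p-value bracket: 0.01<=p<0.05

Group means [38.75, 35.57, 33.43], grand mean 36.462
SSB = Σnᵢ(x̄ᵢ−x̄)² = 132.783; SSW = ΣΣ(x−x̄ᵢ)² = 399.679
MSB = 132.783/2 = 66.3915; MSW = 399.679/23 = 17.3773
F = MSB/MSW = 3.8206
df = (2, 23)
p-value (upper-tail) = 0.03693
→ bracket: 0.01<=p<0.05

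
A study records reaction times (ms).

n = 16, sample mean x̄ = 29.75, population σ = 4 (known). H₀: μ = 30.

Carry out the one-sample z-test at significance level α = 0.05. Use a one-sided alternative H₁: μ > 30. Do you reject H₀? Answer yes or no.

SE = σ/√n = 4/√16 = 1.0000
z = (x̄−μ₀)/SE = (29.75−30)/1.0000 = -0.2500
p-value (one-sided, H₁ greater) = 0.59871
At α=0.05: p ≥ α → fail to reject H₀

reject H₀: no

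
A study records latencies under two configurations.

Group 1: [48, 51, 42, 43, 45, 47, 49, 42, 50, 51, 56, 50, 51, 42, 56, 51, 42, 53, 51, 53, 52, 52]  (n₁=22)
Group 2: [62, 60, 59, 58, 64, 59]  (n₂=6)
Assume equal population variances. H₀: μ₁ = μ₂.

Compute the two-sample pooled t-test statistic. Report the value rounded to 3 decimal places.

test statistic = -5.950

x̄₁=48.955, s₁=4.488, n₁=22
x̄₂=60.333, s₂=2.251, n₂=6
s_p² = [21·4.488² + 5·2.251²]/26 = 17.2418
SE = √(s_p²·(1/22+1/6)) = 1.9124
t = (48.955−60.333)/1.9124 = -5.9499
df = 26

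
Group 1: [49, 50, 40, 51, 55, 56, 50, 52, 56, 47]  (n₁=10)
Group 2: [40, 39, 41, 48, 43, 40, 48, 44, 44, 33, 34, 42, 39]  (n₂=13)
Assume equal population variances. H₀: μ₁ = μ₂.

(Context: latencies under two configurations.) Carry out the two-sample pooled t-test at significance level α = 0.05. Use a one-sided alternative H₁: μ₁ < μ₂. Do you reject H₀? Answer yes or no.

reject H₀: no

x̄₁=50.600, s₁=4.812, n₁=10
x̄₂=41.154, s₂=4.506, n₂=13
s_p² = [9·4.812² + 12·4.506²]/21 = 21.5282
SE = √(s_p²·(1/10+1/13)) = 1.9516
t = (50.600−41.154)/1.9516 = 4.8402
df = 21
p-value (one-sided, H₁ less) = 0.99996
At α=0.05: p ≥ α → fail to reject H₀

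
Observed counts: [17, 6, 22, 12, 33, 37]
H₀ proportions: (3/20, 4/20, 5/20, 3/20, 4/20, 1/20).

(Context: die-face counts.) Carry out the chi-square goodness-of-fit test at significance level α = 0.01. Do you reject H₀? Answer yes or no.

n = 127; E_i = n·p_i = [19.05, 25.40, 31.75, 19.05, 25.40, 6.35]
χ² = (17−19.05)²/19.05 + (6−25.40)²/25.40 + (22−31.75)²/31.75 + (12−19.05)²/19.05 + (33−25.40)²/25.40 + (37−6.35)²/6.35 = 170.8556
df = 5
p-value (upper-tail) = 0.00000
At α=0.01: p < α → reject H₀

reject H₀: yes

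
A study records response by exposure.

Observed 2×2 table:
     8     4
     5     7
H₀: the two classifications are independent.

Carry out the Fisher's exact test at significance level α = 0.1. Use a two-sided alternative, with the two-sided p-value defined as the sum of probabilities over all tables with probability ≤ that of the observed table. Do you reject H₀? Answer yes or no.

reject H₀: no

Margins: r₁=12, r₂=12, c₁=13, c₂=11, n=24
p_obs = C(12,8)·C(12,5)/C(24,13); sum pmf over tables with pmf ≤ p_obs
p-value (two-sided) = 0.41365
At α=0.1: p ≥ α → fail to reject H₀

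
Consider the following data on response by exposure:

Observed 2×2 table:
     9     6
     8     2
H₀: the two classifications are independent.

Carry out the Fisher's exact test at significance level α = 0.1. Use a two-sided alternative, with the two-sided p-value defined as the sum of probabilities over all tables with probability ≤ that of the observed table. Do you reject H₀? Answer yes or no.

Margins: r₁=15, r₂=10, c₁=17, c₂=8, n=25
p_obs = C(15,9)·C(10,8)/C(25,17); sum pmf over tables with pmf ≤ p_obs
p-value (two-sided) = 0.40179
At α=0.1: p ≥ α → fail to reject H₀

reject H₀: no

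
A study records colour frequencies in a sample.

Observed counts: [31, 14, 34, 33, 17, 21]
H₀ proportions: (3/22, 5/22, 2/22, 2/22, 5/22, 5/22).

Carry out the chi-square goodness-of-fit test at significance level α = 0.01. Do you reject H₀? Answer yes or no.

reject H₀: yes

n = 150; E_i = n·p_i = [20.45, 34.09, 13.64, 13.64, 34.09, 34.09]
χ² = (31−20.45)²/20.45 + (14−34.09)²/34.09 + (34−13.64)²/13.64 + (33−13.64)²/13.64 + (17−34.09)²/34.09 + (21−34.09)²/34.09 = 88.7782
df = 5
p-value (upper-tail) = 0.00000
At α=0.01: p < α → reject H₀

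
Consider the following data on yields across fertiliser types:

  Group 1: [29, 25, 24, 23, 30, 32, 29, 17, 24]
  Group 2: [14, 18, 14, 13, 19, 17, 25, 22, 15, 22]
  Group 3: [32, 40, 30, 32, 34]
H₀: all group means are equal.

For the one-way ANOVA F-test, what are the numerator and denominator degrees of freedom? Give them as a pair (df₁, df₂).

k = 3 groups, N = 24 total
df = (k−1, N−k) = (3−1, 24−3) = (2, 21)

degrees of freedom = [2, 21]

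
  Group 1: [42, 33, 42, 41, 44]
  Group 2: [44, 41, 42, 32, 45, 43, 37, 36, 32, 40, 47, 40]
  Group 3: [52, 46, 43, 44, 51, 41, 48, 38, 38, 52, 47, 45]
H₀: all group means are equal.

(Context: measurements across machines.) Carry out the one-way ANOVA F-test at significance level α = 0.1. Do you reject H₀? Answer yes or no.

Group means [40.40, 39.92, 45.42], grand mean 42.276
SSB = Σnᵢ(x̄ᵢ−x̄)² = 202.760; SSW = ΣΣ(x−x̄ᵢ)² = 595.033
MSB = 202.760/2 = 101.3799; MSW = 595.033/26 = 22.8859
F = MSB/MSW = 4.4298
df = (2, 26)
p-value (upper-tail) = 0.02210
At α=0.1: p < α → reject H₀

reject H₀: yes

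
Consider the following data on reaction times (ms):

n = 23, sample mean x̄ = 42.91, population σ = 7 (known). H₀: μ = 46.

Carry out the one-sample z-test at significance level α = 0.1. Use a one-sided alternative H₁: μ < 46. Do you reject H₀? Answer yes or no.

reject H₀: yes

SE = σ/√n = 7/√23 = 1.4596
z = (x̄−μ₀)/SE = (42.91−46)/1.4596 = -2.1170
p-value (one-sided, H₁ less) = 0.01713
At α=0.1: p < α → reject H₀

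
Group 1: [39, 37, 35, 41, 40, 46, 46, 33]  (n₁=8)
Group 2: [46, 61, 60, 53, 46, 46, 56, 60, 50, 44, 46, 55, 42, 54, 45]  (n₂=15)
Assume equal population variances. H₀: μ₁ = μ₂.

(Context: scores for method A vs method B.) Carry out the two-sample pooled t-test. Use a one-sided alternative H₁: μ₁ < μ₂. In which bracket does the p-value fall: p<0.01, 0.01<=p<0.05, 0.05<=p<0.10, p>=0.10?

x̄₁=39.625, s₁=4.719, n₁=8
x̄₂=50.933, s₂=6.453, n₂=15
s_p² = [7·4.719² + 14·6.453²]/21 = 35.1813
SE = √(s_p²·(1/8+1/15)) = 2.5967
t = (39.625−50.933)/2.5967 = -4.3548
df = 21
p-value (one-sided, H₁ less) = 0.00014
→ bracket: p<0.01

p-value bracket: p<0.01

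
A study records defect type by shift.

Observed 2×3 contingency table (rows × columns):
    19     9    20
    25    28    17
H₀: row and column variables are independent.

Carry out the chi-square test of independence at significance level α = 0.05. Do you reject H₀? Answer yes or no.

Row totals [48, 70], col totals [44, 37, 37], n=118
χ² = (19−17.90)²/17.90 + (9−15.05)²/15.05 + (20−15.05)²/15.05 + (25−26.10)²/26.10 + (28−21.95)²/21.95 + (17−21.95)²/21.95 = 6.9584
df = 2
p-value (upper-tail) = 0.03083
At α=0.05: p < α → reject H₀

reject H₀: yes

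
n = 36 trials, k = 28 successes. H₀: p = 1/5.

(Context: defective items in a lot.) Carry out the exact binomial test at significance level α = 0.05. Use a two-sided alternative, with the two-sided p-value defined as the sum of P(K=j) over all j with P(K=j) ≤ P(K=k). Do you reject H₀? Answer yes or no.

Exact binomial: n=36, k=28, p₀=1/5=0.2000
P(X=j) = C(n,j)·p₀^j·(1−p₀)^(n−j); p = Σ P(X=j) over j with P(X=j) ≤ P(X=28)
p-value (two-sided) = 0.00000
At α=0.05: p < α → reject H₀

reject H₀: yes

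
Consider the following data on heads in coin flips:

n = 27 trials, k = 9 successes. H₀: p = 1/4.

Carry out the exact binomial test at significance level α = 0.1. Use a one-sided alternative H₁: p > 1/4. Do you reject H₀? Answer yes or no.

reject H₀: no

Exact binomial: n=27, k=9, p₀=1/4=0.2500
P(X≥9) from Σ C(n,i)·p₀^i·(1−p₀)^(n−i)
p-value (one-sided, H₁ greater) = 0.21405
At α=0.1: p ≥ α → fail to reject H₀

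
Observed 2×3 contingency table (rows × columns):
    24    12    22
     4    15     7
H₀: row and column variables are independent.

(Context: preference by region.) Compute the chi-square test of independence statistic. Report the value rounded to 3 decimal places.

test statistic = 11.917

Row totals [58, 26], col totals [28, 27, 29], n=84
χ² = (24−19.33)²/19.33 + (12−18.64)²/18.64 + (22−20.02)²/20.02 + (4−8.67)²/8.67 + (15−8.36)²/8.36 + (7−8.98)²/8.98 = 11.9166
df = 2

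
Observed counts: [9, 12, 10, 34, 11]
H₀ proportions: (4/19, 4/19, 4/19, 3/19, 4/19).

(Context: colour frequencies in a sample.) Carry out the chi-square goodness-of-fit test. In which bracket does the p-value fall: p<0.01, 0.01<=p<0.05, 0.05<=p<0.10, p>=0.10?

n = 76; E_i = n·p_i = [16.00, 16.00, 16.00, 12.00, 16.00]
χ² = (9−16.00)²/16.00 + (12−16.00)²/16.00 + (10−16.00)²/16.00 + (34−12.00)²/12.00 + (11−16.00)²/16.00 = 48.2083
df = 4
p-value (upper-tail) = 0.00000
→ bracket: p<0.01

p-value bracket: p<0.01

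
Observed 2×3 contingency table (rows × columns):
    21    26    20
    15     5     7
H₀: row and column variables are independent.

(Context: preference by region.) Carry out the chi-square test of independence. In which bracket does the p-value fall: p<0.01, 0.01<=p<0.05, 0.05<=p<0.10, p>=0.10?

p-value bracket: 0.05<=p<0.10

Row totals [67, 27], col totals [36, 31, 27], n=94
χ² = (21−25.66)²/25.66 + (26−22.10)²/22.10 + (20−19.24)²/19.24 + (15−10.34)²/10.34 + (5−8.90)²/8.90 + (7−7.76)²/7.76 = 5.4508
df = 2
p-value (upper-tail) = 0.06552
→ bracket: 0.05<=p<0.10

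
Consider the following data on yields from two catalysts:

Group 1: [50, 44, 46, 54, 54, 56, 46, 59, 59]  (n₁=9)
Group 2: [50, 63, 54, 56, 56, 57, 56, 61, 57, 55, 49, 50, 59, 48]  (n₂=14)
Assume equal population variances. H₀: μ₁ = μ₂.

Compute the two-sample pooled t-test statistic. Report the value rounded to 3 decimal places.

test statistic = -1.438

x̄₁=52.000, s₁=5.723, n₁=9
x̄₂=55.071, s₂=4.497, n₂=14
s_p² = [8·5.723² + 13·4.497²]/21 = 24.9966
SE = √(s_p²·(1/9+1/14)) = 2.1361
t = (52.000−55.071)/2.1361 = -1.4379
df = 21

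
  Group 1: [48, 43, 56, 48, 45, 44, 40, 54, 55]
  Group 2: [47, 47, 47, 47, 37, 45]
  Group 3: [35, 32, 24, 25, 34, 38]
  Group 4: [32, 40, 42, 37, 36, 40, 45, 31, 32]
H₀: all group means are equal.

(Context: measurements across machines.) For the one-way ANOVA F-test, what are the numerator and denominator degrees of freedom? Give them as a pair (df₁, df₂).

degrees of freedom = [3, 26]

k = 4 groups, N = 30 total
df = (k−1, N−k) = (4−1, 30−4) = (3, 26)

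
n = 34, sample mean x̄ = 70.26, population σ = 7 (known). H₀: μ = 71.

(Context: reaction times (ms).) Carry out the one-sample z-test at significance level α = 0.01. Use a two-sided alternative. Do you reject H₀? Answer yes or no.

SE = σ/√n = 7/√34 = 1.2005
z = (x̄−μ₀)/SE = (70.26−71)/1.2005 = -0.6164
p-value (two-sided) = 0.53762
At α=0.01: p ≥ α → fail to reject H₀

reject H₀: no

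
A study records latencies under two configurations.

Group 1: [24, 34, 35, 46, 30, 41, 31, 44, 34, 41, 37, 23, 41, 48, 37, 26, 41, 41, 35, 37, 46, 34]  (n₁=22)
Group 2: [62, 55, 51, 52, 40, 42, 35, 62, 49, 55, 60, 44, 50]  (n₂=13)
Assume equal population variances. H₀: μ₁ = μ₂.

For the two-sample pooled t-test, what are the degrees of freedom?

df = n₁ + n₂ − 2 = 22 + 13 − 2 = 33

degrees of freedom = 33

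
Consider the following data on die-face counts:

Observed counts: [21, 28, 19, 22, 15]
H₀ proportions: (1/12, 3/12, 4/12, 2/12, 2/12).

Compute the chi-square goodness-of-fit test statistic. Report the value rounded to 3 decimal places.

n = 105; E_i = n·p_i = [8.75, 26.25, 35.00, 17.50, 17.50]
χ² = (21−8.75)²/8.75 + (28−26.25)²/26.25 + (19−35.00)²/35.00 + (22−17.50)²/17.50 + (15−17.50)²/17.50 = 26.0952
df = 4

test statistic = 26.095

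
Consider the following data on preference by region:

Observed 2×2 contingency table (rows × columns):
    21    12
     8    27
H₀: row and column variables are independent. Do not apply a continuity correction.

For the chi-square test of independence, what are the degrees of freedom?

degrees of freedom = 1

df = (r−1)(c−1) = (2−1)·(2−1) = 1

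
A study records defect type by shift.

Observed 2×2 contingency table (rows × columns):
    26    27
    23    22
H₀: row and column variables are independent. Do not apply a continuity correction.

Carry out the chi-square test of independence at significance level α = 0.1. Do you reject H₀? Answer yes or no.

reject H₀: no

Row totals [53, 45], col totals [49, 49], n=98
χ² = (26−26.50)²/26.50 + (27−26.50)²/26.50 + (23−22.50)²/22.50 + (22−22.50)²/22.50 = 0.0411
df = 1
p-value (upper-tail) = 0.83936
At α=0.1: p ≥ α → fail to reject H₀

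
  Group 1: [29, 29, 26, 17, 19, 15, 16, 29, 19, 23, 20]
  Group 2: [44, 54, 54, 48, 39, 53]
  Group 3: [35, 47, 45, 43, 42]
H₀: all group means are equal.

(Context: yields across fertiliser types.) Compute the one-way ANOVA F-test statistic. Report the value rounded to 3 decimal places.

Group means [22.00, 48.67, 42.40], grand mean 33.909
SSB = Σnᵢ(x̄ᵢ−x̄)² = 3227.285; SSW = ΣΣ(x−x̄ᵢ)² = 570.533
MSB = 3227.285/2 = 1613.6424; MSW = 570.533/19 = 30.0281
F = MSB/MSW = 53.7378
df = (2, 19)

test statistic = 53.738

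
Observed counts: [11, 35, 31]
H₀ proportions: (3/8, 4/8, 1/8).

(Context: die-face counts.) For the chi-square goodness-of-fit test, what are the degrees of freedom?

df = k − 1 = 3 − 1 = 2

degrees of freedom = 2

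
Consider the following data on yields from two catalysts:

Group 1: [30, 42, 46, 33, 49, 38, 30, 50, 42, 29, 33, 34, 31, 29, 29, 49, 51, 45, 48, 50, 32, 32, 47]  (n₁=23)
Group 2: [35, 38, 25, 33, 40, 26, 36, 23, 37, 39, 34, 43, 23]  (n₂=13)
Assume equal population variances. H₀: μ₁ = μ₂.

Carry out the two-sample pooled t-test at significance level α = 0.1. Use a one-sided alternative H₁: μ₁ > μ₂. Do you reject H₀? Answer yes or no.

x̄₁=39.087, s₁=8.409, n₁=23
x̄₂=33.231, s₂=6.784, n₂=13
s_p² = [22·8.409² + 12·6.784²]/34 = 62.0039
SE = √(s_p²·(1/23+1/13)) = 2.7323
t = (39.087−33.231)/2.7323 = 2.1433
df = 34
p-value (one-sided, H₁ greater) = 0.01966
At α=0.1: p < α → reject H₀

reject H₀: yes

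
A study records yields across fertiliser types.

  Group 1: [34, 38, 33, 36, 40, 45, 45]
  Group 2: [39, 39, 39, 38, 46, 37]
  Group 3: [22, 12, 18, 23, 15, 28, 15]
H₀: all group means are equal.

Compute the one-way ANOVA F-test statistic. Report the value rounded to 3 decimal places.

Group means [38.71, 39.67, 19.00], grand mean 32.100
SSB = Σnᵢ(x̄ᵢ−x̄)² = 1851.038; SSW = ΣΣ(x−x̄ᵢ)² = 382.762
MSB = 1851.038/2 = 925.5190; MSW = 382.762/17 = 22.5154
F = MSB/MSW = 41.1060
df = (2, 17)

test statistic = 41.106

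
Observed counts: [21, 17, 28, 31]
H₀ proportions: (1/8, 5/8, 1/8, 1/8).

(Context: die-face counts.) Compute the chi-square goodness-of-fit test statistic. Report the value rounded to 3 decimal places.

n = 97; E_i = n·p_i = [12.12, 60.62, 12.12, 12.12]
χ² = (21−12.12)²/12.12 + (17−60.62)²/60.62 + (28−12.12)²/12.12 + (31−12.12)²/12.12 = 88.0557
df = 3

test statistic = 88.056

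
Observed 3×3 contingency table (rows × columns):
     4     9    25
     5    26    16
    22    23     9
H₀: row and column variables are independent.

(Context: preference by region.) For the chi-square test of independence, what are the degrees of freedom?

degrees of freedom = 4

df = (r−1)(c−1) = (3−1)·(3−1) = 4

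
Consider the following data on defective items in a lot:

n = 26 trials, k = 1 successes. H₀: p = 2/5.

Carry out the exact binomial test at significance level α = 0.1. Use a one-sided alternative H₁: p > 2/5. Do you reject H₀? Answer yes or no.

Exact binomial: n=26, k=1, p₀=2/5=0.4000
P(X≥1) from Σ C(n,i)·p₀^i·(1−p₀)^(n−i)
p-value (one-sided, H₁ greater) = 1.00000
At α=0.1: p ≥ α → fail to reject H₀

reject H₀: no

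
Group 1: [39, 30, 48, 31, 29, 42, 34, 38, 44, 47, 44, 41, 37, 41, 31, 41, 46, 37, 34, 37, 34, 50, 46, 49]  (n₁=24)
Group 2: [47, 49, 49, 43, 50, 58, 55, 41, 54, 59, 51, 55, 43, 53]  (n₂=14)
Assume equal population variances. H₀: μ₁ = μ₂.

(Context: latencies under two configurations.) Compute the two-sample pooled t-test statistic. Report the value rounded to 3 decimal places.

test statistic = -5.338

x̄₁=39.583, s₁=6.338, n₁=24
x̄₂=50.500, s₂=5.599, n₂=14
s_p² = [23·6.338² + 13·5.599²]/36 = 36.9815
SE = √(s_p²·(1/24+1/14)) = 2.0451
t = (39.583−50.500)/2.0451 = -5.3380
df = 36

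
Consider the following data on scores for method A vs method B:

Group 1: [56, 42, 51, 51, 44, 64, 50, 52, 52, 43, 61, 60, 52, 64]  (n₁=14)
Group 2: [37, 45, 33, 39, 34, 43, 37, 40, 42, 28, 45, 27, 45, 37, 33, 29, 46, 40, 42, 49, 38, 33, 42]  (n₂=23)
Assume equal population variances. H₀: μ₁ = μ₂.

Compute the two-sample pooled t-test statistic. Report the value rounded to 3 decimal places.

x̄₁=53.000, s₁=7.264, n₁=14
x̄₂=38.435, s₂=6.051, n₂=23
s_p² = [13·7.264² + 22·6.051²]/35 = 42.6186
SE = √(s_p²·(1/14+1/23)) = 2.2130
t = (53.000−38.435)/2.2130 = 6.5818
df = 35

test statistic = 6.582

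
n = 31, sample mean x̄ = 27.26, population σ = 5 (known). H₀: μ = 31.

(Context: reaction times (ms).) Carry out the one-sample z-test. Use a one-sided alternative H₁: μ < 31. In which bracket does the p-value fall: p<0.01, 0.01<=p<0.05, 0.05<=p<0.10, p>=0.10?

p-value bracket: p<0.01

SE = σ/√n = 5/√31 = 0.8980
z = (x̄−μ₀)/SE = (27.26−31)/0.8980 = -4.1647
p-value (one-sided, H₁ less) = 0.00002
→ bracket: p<0.01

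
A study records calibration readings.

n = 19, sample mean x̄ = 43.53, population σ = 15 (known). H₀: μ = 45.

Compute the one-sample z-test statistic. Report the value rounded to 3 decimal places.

SE = σ/√n = 15/√19 = 3.4412
z = (x̄−μ₀)/SE = (43.53−45)/3.4412 = -0.4272

test statistic = -0.427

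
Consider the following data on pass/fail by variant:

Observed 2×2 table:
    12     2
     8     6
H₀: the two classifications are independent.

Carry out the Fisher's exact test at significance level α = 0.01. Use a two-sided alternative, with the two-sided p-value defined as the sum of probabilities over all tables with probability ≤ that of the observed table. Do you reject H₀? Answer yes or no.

reject H₀: no

Margins: r₁=14, r₂=14, c₁=20, c₂=8, n=28
p_obs = C(14,12)·C(14,8)/C(28,20); sum pmf over tables with pmf ≤ p_obs
p-value (two-sided) = 0.20870
At α=0.01: p ≥ α → fail to reject H₀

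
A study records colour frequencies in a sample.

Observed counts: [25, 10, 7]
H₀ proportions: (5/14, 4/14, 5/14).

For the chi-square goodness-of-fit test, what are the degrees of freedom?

df = k − 1 = 3 − 1 = 2

degrees of freedom = 2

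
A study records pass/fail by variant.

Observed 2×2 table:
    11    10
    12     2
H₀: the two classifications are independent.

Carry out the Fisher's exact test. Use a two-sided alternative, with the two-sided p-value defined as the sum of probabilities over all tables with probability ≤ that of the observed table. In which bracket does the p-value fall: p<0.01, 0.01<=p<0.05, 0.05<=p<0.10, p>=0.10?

Margins: r₁=21, r₂=14, c₁=23, c₂=12, n=35
p_obs = C(21,11)·C(14,12)/C(35,23); sum pmf over tables with pmf ≤ p_obs
p-value (two-sided) = 0.06973
→ bracket: 0.05<=p<0.10

p-value bracket: 0.05<=p<0.10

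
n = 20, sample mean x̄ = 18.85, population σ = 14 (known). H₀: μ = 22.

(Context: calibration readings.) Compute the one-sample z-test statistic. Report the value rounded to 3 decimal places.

SE = σ/√n = 14/√20 = 3.1305
z = (x̄−μ₀)/SE = (18.85−22)/3.1305 = -1.0062

test statistic = -1.006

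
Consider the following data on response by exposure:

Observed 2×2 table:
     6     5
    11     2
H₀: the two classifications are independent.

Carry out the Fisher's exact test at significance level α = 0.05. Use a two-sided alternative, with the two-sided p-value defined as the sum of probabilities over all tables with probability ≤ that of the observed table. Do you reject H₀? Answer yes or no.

reject H₀: no

Margins: r₁=11, r₂=13, c₁=17, c₂=7, n=24
p_obs = C(11,6)·C(13,11)/C(24,17); sum pmf over tables with pmf ≤ p_obs
p-value (two-sided) = 0.18192
At α=0.05: p ≥ α → fail to reject H₀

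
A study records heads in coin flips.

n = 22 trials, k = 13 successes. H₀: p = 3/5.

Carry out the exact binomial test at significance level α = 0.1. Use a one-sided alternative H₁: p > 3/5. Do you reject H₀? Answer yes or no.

reject H₀: no

Exact binomial: n=22, k=13, p₀=3/5=0.6000
P(X≥13) from Σ C(n,i)·p₀^i·(1−p₀)^(n−i)
p-value (one-sided, H₁ greater) = 0.62435
At α=0.1: p ≥ α → fail to reject H₀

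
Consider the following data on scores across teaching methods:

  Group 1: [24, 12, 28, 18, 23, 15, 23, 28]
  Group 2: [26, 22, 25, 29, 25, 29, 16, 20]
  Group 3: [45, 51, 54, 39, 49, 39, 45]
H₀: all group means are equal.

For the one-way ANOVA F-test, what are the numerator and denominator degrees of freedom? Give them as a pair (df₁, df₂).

k = 3 groups, N = 23 total
df = (k−1, N−k) = (3−1, 23−3) = (2, 20)

degrees of freedom = [2, 20]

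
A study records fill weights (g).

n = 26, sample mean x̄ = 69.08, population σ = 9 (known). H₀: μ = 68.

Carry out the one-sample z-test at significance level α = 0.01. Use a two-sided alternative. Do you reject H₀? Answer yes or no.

SE = σ/√n = 9/√26 = 1.7650
z = (x̄−μ₀)/SE = (69.08−68)/1.7650 = 0.6119
p-value (two-sided) = 0.54062
At α=0.01: p ≥ α → fail to reject H₀

reject H₀: no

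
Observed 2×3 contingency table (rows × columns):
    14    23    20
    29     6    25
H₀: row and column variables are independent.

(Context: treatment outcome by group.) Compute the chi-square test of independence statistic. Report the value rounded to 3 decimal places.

Row totals [57, 60], col totals [43, 29, 45], n=117
χ² = (14−20.95)²/20.95 + (23−14.13)²/14.13 + (20−21.92)²/21.92 + (29−22.05)²/22.05 + (6−14.87)²/14.87 + (25−23.08)²/23.08 = 15.6870
df = 2

test statistic = 15.687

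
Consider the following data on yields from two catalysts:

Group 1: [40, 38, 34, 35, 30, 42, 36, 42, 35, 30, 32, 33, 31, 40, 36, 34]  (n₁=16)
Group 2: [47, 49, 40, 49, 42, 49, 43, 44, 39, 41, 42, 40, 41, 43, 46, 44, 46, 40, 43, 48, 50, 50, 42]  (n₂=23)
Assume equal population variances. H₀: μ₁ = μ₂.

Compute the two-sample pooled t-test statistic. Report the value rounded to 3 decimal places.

x̄₁=35.500, s₁=3.967, n₁=16
x̄₂=44.261, s₂=3.596, n₂=23
s_p² = [15·3.967² + 22·3.596²]/37 = 14.0658
SE = √(s_p²·(1/16+1/23)) = 1.2209
t = (35.500−44.261)/1.2209 = -7.1756
df = 37

test statistic = -7.176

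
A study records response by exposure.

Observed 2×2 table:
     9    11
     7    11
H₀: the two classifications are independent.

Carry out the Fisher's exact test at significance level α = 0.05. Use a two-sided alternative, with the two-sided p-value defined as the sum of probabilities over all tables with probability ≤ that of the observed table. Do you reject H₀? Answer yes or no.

reject H₀: no

Margins: r₁=20, r₂=18, c₁=16, c₂=22, n=38
p_obs = C(20,9)·C(18,7)/C(38,16); sum pmf over tables with pmf ≤ p_obs
p-value (two-sided) = 0.75215
At α=0.05: p ≥ α → fail to reject H₀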